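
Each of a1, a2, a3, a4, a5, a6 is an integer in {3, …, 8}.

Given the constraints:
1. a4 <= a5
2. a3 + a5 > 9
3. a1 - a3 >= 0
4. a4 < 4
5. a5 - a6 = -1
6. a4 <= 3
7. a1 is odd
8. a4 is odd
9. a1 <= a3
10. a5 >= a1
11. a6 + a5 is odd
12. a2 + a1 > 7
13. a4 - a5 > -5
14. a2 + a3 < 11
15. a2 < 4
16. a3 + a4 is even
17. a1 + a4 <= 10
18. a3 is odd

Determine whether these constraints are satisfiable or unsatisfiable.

Try a1 = 5, a2 = 3, a3 = 5, a4 = 3, a5 = 6, a6 = 7.
Check constraint 2: a3 + a5 = 11; constraint 3: a1 - a3 = 0. The remaining constraints are straightforward to verify.

Satisfiable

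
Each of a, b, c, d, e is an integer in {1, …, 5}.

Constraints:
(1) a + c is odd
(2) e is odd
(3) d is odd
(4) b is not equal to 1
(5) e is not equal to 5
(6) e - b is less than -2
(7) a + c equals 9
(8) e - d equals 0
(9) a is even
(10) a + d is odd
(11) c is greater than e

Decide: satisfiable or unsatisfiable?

Satisfiable

Try a = 4, b = 5, c = 5, d = 1, e = 1.
Check constraint 6: e - b = -4; constraint 7: a + c = 9. The remaining constraints are straightforward to verify.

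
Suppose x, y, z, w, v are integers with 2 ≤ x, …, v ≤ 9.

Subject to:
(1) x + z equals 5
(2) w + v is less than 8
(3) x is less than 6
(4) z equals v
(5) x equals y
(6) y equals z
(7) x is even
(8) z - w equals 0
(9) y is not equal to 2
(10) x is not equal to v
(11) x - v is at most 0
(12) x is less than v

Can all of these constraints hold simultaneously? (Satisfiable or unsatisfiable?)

Unsatisfiable

From constraints 4, 5, and 6, x = y = z = v, so x = v. But constraint 10 says x ≠ v. Contradiction.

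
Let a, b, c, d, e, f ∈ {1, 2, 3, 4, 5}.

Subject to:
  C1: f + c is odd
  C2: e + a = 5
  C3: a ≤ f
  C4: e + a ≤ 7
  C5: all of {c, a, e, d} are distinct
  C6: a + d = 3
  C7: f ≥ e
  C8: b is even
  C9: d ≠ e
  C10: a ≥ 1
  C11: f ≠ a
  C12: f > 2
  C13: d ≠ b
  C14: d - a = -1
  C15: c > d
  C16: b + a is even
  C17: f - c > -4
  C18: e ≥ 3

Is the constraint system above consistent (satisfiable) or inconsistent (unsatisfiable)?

The assignment a = 2, b = 2, c = 5, d = 1, e = 3, f = 4 works:
  constraint 2 holds since e + a = 5.
  constraint 4 holds since e + a = 5.
The rest check out directly.

Satisfiable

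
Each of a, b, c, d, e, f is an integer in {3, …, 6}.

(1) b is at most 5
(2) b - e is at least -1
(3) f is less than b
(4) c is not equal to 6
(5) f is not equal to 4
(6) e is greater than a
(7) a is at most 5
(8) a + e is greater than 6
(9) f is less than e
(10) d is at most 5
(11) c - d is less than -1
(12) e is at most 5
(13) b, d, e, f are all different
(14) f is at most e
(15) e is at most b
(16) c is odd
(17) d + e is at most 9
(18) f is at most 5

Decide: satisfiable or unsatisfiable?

Constraints 1, 10, 12, and 18 confine each of b, d, e, f to the 3 values {3, …, 5} (the domain already gives each ≥ 3).
Constraint 13 requires all 4 of them to be distinct, but only 3 values are available — impossible by the pigeonhole principle.

Unsatisfiable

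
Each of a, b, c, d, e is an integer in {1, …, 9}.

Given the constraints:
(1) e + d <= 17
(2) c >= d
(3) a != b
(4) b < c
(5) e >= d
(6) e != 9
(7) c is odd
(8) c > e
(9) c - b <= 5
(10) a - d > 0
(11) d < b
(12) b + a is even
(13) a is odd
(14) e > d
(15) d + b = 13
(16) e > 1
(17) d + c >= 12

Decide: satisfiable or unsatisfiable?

Satisfiable

One satisfying assignment is a = 9, b = 7, c = 9, d = 6, e = 8.
For the less obvious constraints — constraint 1: e + d = 14; constraint 9: c - b = 2 — and the others hold by inspection.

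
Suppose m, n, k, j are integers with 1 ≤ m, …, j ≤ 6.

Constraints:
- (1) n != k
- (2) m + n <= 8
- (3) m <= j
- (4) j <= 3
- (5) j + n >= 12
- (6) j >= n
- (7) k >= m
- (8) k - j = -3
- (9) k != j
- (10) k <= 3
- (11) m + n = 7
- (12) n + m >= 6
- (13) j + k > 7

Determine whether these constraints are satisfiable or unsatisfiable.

Unsatisfiable

From constraints 7 and 10: m ≤ k ≤ 3. From constraints 4 and 6: n ≤ j ≤ 3. Hence m + n ≤ 6. But constraint 11 requires m + n = 7, and 7 > 6. Contradiction.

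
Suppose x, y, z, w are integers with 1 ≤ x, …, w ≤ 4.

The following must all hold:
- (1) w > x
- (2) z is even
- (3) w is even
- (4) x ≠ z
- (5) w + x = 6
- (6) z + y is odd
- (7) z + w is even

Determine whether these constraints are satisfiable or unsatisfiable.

One satisfying assignment is x = 2, y = 3, z = 4, w = 4.
For the less obvious constraints — constraint 2: z = 4 is even; constraint 3: w = 4 is even; constraint 5: w + x = 6 — and the others hold by inspection.

Satisfiable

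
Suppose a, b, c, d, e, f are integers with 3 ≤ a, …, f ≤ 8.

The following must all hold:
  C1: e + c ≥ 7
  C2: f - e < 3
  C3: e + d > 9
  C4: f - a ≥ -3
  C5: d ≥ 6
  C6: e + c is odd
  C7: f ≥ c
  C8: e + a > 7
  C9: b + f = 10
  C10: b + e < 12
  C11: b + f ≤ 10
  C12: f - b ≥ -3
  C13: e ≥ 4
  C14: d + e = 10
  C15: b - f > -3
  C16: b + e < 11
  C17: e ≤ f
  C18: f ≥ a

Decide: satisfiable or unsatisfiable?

One satisfying assignment is a = 5, b = 5, c = 5, d = 6, e = 4, f = 5.
For the less obvious constraints — constraint 1: e + c = 9; constraint 2: f - e = 1; constraint 3: e + d = 10 — and the others hold by inspection.

Satisfiable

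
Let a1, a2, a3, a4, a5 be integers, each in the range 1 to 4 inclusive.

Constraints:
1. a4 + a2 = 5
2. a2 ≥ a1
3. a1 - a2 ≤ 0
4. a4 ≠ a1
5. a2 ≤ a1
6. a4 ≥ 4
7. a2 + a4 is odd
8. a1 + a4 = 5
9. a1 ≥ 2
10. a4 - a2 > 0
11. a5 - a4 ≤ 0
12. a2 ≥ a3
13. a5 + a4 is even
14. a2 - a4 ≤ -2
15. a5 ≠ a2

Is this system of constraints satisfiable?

Unsatisfiable

From constraint 6: a4 ≥ 4. From constraints 2 and 9: a2 ≥ a1 ≥ 2. Hence a4 + a2 ≥ 6. But constraint 1 requires a4 + a2 = 5, and 5 < 6. Contradiction.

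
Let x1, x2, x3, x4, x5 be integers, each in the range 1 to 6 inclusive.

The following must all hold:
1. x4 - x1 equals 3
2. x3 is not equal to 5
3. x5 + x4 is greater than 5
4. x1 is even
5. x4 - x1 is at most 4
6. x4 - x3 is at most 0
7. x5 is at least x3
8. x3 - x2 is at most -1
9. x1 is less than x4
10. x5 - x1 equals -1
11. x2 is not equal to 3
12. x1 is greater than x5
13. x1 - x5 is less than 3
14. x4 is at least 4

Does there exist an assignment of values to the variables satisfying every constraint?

Unsatisfiable

Constraints 6, 7, 9, and 12 give x1 < x4, x4 ≤ x3, x3 ≤ x5, x5 < x1. Chaining: x1 < x4 ≤ x3 ≤ x5 < x1, which forces x1 < x1 — impossible.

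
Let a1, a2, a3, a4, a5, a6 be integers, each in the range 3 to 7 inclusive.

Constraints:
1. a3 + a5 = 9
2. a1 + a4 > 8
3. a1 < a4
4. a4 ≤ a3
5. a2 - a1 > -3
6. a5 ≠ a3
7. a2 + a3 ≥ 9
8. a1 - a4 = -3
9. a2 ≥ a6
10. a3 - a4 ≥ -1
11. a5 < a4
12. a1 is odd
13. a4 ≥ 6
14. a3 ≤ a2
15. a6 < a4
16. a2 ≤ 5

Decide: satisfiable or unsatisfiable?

Unsatisfiable

From constraints 4 and 13: a3 ≥ a4 and a4 ≥ 6, so a3 ≥ 6. From constraints 14 and 16: a3 ≤ a2 and a2 ≤ 5, so a3 ≤ 5. But 5 < 6, so no value of a3 works.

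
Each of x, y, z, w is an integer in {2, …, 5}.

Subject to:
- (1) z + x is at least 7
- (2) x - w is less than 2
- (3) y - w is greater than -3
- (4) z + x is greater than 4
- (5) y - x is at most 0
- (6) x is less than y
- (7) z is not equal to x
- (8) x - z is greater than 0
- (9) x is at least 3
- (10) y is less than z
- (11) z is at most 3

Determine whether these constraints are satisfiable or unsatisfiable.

Unsatisfiable

Constraints 6, 8, and 10 give x < y, y < z, z < x. Chaining: x < y < z < x, which forces x < x — impossible.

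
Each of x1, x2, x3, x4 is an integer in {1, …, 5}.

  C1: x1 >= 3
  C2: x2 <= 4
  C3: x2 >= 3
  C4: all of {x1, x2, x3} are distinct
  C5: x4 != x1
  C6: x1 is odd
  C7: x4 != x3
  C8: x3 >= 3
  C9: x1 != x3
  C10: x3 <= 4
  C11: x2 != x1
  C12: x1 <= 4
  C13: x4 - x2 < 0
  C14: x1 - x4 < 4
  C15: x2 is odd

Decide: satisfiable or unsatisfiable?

Unsatisfiable

Constraints 1, 2, 3, 8, 10, and 12 confine each of x1, x2, x3 to the 2 values {3, 4}.
Constraint 4 requires all 3 of them to be distinct, but only 2 values are available — impossible by the pigeonhole principle.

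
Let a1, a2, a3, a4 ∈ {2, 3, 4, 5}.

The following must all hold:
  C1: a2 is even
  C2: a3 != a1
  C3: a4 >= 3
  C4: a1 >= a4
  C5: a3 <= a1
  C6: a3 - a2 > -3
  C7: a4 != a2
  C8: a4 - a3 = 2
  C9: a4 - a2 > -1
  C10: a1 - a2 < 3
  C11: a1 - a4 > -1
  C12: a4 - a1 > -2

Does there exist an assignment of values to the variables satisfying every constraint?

Satisfiable

Setting (a1, a2, a3, a4) = (5, 4, 3, 5) satisfies everything: constraint 6: a3 - a2 = -1; constraint 8: a4 - a3 = 2, and the others follow.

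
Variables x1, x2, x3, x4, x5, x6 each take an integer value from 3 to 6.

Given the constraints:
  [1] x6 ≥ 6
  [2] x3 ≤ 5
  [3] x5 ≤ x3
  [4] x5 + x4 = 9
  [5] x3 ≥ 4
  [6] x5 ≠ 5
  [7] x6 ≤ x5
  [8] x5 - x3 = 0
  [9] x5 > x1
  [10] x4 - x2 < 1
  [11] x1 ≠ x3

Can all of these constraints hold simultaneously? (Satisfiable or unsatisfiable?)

Unsatisfiable

From constraints 1 and 7: x5 ≥ x6 and x6 ≥ 6, so x5 ≥ 6. From constraints 2 and 3: x5 ≤ x3 and x3 ≤ 5, so x5 ≤ 5. But 5 < 6, so no value of x5 works.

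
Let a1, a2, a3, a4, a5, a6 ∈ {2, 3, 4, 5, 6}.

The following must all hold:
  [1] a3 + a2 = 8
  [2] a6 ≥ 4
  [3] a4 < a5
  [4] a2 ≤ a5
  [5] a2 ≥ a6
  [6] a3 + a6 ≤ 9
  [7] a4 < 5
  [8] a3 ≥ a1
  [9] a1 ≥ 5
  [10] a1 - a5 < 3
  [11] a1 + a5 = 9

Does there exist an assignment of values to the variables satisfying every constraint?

Unsatisfiable

From constraints 8 and 9: a3 ≥ a1 ≥ 5. From constraints 2 and 5: a2 ≥ a6 ≥ 4. Hence a3 + a2 ≥ 9. But constraint 1 requires a3 + a2 = 8, and 8 < 9. Contradiction.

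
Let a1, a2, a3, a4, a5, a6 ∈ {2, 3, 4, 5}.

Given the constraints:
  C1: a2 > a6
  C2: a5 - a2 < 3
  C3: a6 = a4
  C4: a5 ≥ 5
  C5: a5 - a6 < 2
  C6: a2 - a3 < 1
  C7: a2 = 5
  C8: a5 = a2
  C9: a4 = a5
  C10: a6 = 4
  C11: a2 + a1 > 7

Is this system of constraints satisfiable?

Unsatisfiable

Constraint 10 fixes a6 = 4 and constraint 7 fixes a2 = 5. Constraints 3, 8, and 9 give a6 = a4 = a5 = a2, so a6 = a2. But 4 ≠ 5 — contradiction.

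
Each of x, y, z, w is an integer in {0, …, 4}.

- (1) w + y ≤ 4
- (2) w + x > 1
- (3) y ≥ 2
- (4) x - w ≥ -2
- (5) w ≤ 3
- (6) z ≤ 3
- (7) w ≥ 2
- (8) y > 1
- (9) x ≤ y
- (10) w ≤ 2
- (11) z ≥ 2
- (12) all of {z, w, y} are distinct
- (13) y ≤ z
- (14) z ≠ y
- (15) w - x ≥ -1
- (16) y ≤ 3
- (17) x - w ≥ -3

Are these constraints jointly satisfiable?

Unsatisfiable

Constraints 3, 5, 6, 7, 11, and 16 confine each of z, w, y to the 2 values {2, 3}.
Constraint 12 requires all 3 of them to be distinct, but only 2 values are available — impossible by the pigeonhole principle.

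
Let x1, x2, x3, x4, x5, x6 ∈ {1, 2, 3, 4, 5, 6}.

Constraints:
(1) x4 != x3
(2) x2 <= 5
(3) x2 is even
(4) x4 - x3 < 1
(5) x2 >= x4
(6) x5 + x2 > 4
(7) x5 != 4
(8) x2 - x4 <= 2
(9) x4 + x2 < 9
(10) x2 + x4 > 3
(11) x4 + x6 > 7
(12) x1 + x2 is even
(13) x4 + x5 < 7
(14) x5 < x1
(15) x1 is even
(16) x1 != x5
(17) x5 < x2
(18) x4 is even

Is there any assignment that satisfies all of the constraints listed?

One satisfying assignment is x1 = 6, x2 = 4, x3 = 4, x4 = 2, x5 = 2, x6 = 6.
For the less obvious constraints — constraint 4: x4 - x3 = -2; constraint 6: x5 + x2 = 6; constraint 8: x2 - x4 = 2 — and the others hold by inspection.

Satisfiable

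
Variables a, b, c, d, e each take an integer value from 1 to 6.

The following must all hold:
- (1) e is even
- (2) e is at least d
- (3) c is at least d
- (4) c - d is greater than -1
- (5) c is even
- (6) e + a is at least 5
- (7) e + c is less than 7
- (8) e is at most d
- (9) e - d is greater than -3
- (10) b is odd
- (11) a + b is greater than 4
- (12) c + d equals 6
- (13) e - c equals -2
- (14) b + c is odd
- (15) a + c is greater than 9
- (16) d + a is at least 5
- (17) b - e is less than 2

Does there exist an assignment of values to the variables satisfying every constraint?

Satisfiable

Try a = 6, b = 1, c = 4, d = 2, e = 2.
Check constraint 4: c - d = 2; constraint 6: e + a = 8; constraint 7: e + c = 6. The remaining constraints are straightforward to verify.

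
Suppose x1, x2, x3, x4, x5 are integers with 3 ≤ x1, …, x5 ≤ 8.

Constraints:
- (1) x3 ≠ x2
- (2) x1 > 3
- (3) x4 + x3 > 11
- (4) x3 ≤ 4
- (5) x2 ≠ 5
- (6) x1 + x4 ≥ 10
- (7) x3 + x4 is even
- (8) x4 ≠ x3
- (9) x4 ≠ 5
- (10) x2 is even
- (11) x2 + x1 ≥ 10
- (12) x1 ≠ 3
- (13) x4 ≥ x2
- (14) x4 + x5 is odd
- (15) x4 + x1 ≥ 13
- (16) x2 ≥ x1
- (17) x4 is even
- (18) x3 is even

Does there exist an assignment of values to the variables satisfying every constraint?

Setting (x1, x2, x3, x4, x5) = (5, 8, 4, 8, 7) satisfies everything: constraint 3: x4 + x3 = 12; constraint 6: x1 + x4 = 13; constraint 11: x2 + x1 = 13, and the others follow.

Satisfiable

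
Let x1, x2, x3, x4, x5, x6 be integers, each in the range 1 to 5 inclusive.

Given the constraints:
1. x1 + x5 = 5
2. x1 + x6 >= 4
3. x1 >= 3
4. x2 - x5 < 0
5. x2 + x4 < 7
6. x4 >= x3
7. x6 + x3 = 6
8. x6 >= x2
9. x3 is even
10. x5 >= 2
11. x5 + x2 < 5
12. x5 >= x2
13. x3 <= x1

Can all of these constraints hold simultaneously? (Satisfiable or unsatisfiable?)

Satisfiable

Try x1 = 3, x2 = 1, x3 = 2, x4 = 4, x5 = 2, x6 = 4.
Check constraint 1: x1 + x5 = 5; constraint 2: x1 + x6 = 7. The remaining constraints are straightforward to verify.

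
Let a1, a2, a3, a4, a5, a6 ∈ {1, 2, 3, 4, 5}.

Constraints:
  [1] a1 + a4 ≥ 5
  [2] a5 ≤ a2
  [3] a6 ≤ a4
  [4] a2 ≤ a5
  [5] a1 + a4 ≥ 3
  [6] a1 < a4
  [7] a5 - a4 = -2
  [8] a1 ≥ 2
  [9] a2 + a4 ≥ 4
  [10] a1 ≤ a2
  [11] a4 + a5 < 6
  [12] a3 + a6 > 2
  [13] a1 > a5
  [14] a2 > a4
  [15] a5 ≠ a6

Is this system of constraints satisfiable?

Unsatisfiable

Constraints 4, 6, 13, and 14 give a1 < a4, a4 < a2, a2 ≤ a5, a5 < a1. Chaining: a1 < a4 < a2 ≤ a5 < a1, which forces a1 < a1 — impossible.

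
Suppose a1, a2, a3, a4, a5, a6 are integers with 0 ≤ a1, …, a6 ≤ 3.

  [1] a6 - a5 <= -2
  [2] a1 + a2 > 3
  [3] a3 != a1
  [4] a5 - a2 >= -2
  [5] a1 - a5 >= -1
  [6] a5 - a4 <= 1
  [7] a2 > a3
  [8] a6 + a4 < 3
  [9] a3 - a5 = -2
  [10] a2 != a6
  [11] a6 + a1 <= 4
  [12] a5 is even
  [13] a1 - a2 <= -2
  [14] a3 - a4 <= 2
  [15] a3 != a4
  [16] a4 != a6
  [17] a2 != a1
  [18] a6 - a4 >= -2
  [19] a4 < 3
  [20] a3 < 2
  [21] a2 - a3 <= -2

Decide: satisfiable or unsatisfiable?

Constraints 1, 5, 13, 14, 18, and 21 give a4 − a3 ≥ -2, a3 − a2 ≥ 2, a2 − a1 ≥ 2, a1 − a5 ≥ -1, a5 − a6 ≥ 2, a6 − a4 ≥ -2.
Adding all 6 inequalities: the left sides telescope to 0, and the right sides sum to (-2) + 2 + 2 + (-1) + 2 + (-2) = 1. So 0 ≥ 1, which is false.

Unsatisfiable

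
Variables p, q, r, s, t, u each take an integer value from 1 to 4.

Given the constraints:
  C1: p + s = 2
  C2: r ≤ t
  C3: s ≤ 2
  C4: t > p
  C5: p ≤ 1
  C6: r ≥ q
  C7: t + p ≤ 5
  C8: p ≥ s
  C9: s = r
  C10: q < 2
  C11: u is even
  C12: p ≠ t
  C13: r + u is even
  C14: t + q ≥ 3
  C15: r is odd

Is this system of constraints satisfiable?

Constraint 15 makes r odd and constraint 11 makes u even, so r + u must be odd. Constraint 13 says r + u is even — contradiction.

Unsatisfiable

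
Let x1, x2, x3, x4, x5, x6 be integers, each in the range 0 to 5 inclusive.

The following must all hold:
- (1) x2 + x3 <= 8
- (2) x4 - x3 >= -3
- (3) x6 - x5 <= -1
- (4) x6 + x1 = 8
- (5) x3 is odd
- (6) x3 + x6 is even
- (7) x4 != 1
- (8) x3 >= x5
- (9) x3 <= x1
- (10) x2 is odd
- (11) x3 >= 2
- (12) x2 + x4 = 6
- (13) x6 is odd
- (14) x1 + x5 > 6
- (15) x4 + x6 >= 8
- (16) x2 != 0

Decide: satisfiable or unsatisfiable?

Setting (x1, x2, x3, x4, x5, x6) = (5, 1, 5, 5, 4, 3) satisfies everything: constraint 1: x2 + x3 = 6; constraint 2: x4 - x3 = 0; constraint 3: x6 - x5 = -1, and the others follow.

Satisfiable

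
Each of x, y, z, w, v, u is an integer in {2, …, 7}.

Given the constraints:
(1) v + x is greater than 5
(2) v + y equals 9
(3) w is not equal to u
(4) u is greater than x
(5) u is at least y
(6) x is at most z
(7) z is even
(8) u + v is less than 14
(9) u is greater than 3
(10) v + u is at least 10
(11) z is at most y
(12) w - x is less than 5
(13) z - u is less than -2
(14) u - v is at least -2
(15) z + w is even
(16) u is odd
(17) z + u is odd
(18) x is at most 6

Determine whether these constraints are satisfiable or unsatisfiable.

The assignment x = 2, y = 3, z = 2, w = 6, v = 6, u = 7 works:
  constraint 1 holds since v + x = 8.
  constraint 2 holds since v + y = 9.
The rest check out directly.

Satisfiable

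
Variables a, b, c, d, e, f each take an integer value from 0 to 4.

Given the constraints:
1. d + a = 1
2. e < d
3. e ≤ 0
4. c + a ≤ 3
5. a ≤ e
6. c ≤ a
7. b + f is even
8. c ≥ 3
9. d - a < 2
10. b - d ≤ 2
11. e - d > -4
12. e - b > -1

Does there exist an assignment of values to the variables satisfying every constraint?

Unsatisfiable

From constraints 6 and 8: a ≥ c and c ≥ 3, so a ≥ 3. From constraints 3 and 5: a ≤ e and e ≤ 0, so a ≤ 0. But 0 < 3, so no value of a works.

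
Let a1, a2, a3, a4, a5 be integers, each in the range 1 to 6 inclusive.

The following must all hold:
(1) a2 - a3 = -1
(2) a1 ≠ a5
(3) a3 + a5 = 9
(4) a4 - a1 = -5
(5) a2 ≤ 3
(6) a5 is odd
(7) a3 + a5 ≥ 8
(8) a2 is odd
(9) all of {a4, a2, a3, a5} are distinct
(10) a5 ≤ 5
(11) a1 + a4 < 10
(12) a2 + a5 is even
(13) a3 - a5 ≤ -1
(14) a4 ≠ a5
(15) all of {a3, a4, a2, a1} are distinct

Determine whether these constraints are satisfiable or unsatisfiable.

Satisfiable

Setting (a1, a2, a3, a4, a5) = (6, 3, 4, 1, 5) satisfies everything: constraint 1: a2 - a3 = -1; constraint 3: a3 + a5 = 9; constraint 4: a4 - a1 = -5, and the others follow.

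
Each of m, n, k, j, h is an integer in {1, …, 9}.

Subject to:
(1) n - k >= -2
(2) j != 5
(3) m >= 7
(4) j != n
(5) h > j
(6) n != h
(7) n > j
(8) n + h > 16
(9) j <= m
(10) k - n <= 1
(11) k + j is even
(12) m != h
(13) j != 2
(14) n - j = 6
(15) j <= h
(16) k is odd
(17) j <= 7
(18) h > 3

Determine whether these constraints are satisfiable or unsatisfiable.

Satisfiable

The assignment m = 9, n = 9, k = 9, j = 3, h = 8 works:
  constraint 1 holds since n - k = 0.
  constraint 8 holds since n + h = 17.
The rest check out directly.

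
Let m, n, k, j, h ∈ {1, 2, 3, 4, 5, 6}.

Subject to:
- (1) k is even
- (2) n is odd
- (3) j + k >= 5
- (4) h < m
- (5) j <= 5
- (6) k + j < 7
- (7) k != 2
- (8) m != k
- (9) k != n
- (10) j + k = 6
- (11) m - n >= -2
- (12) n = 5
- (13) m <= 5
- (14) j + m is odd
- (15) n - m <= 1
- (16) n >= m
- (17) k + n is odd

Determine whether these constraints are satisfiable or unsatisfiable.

Satisfiable

The assignment m = 5, n = 5, k = 4, j = 2, h = 2 works:
  constraint 3 holds since j + k = 6.
  constraint 6 holds since k + j = 6.
  constraint 10 holds since j + k = 6.
The rest check out directly.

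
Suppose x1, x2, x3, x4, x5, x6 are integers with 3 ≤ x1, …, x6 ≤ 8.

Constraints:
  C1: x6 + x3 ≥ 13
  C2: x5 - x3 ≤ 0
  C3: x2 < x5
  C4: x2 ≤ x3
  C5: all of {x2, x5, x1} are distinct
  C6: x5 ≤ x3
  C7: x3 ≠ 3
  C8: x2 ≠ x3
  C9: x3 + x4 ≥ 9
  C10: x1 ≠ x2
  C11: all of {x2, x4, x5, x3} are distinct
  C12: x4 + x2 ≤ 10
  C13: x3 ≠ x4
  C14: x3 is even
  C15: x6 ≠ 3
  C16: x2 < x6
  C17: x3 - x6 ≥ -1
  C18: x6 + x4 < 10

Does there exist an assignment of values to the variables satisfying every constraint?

Take x1 = 3, x2 = 4, x3 = 8, x4 = 3, x5 = 6, x6 = 6. Then constraint 1: x6 + x3 = 14; constraint 2: x5 - x3 = -2; constraint 9: x3 + x4 = 11, and every other listed constraint is also met.

Satisfiable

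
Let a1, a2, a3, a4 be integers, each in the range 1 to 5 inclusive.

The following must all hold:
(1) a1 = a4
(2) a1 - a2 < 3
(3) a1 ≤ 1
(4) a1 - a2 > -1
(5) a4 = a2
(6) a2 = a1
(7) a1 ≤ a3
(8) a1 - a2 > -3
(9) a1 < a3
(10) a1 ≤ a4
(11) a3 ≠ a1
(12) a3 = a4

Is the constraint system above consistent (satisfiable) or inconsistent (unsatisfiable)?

Unsatisfiable

From constraints 5, 6, and 12, a3 = a4 = a2 = a1, so a3 = a1. But constraint 11 says a3 ≠ a1. Contradiction.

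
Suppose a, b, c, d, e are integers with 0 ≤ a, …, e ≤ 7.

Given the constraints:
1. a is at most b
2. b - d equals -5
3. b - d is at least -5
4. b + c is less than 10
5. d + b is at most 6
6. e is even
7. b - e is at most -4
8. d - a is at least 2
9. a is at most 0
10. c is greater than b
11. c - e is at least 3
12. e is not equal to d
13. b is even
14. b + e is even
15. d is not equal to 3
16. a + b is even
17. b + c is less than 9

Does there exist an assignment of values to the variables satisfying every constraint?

Satisfiable

Take a = 0, b = 0, c = 7, d = 5, e = 4. Then constraint 2: b - d = -5; constraint 3: b - d = -5; constraint 4: b + c = 7, and every other listed constraint is also met.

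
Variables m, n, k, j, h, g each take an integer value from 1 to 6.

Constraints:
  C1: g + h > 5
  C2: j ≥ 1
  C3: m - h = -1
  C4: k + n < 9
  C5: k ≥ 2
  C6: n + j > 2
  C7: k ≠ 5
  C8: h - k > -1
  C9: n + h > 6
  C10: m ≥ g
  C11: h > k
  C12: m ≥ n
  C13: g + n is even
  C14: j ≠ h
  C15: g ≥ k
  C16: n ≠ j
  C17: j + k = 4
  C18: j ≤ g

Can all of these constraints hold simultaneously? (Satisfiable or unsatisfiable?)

Satisfiable

Try m = 3, n = 3, k = 3, j = 1, h = 4, g = 3.
Check constraint 1: g + h = 7; constraint 3: m - h = -1. The remaining constraints are straightforward to verify.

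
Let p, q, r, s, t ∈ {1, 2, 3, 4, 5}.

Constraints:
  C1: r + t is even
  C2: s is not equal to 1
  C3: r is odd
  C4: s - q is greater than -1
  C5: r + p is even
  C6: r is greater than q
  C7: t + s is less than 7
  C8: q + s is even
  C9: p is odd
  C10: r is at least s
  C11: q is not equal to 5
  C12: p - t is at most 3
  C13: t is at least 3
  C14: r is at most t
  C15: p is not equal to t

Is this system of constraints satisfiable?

Try p = 5, q = 2, r = 3, s = 2, t = 3.
Check constraint 4: s - q = 0; constraint 7: t + s = 5; constraint 12: p - t = 2. The remaining constraints are straightforward to verify.

Satisfiable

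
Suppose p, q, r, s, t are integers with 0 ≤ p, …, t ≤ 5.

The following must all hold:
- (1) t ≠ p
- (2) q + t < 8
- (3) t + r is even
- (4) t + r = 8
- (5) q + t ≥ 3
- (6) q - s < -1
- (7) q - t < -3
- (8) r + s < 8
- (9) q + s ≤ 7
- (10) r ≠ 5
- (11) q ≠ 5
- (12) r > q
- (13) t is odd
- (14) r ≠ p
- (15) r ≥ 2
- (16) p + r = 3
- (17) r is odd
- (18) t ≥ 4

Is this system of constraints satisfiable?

Take p = 0, q = 0, r = 3, s = 4, t = 5. Then constraint 2: q + t = 5; constraint 4: t + r = 8; constraint 5: q + t = 5, and every other listed constraint is also met.

Satisfiable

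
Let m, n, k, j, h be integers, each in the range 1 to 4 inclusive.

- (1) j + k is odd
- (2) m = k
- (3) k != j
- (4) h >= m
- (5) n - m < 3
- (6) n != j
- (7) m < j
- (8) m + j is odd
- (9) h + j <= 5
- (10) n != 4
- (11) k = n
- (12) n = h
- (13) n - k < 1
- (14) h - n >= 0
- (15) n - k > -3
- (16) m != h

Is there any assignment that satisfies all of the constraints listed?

Unsatisfiable

From constraints 2, 11, and 12, m = k = n = h, so m = h. But constraint 16 says m ≠ h. Contradiction.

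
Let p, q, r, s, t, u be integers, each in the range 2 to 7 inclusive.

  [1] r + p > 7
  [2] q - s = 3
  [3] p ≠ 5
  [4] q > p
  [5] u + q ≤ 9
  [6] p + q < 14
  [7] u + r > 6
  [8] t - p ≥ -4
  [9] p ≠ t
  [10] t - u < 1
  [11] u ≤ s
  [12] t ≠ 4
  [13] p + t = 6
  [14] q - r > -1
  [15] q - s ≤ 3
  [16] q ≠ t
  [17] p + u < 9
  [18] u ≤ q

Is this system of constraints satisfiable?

Satisfiable

Setting (p, q, r, s, t, u) = (4, 7, 6, 4, 2, 2) satisfies everything: constraint 1: r + p = 10; constraint 2: q - s = 3, and the others follow.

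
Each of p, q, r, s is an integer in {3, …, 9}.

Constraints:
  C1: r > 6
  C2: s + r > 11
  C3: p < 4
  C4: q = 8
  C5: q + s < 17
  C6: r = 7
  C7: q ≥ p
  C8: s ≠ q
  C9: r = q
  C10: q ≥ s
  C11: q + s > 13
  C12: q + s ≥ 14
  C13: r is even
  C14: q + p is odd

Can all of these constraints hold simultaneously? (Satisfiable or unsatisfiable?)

Constraint 6 fixes r = 7 and constraint 4 fixes q = 8, but constraint 9 requires r = q. Since 7 ≠ 8, contradiction.

Unsatisfiable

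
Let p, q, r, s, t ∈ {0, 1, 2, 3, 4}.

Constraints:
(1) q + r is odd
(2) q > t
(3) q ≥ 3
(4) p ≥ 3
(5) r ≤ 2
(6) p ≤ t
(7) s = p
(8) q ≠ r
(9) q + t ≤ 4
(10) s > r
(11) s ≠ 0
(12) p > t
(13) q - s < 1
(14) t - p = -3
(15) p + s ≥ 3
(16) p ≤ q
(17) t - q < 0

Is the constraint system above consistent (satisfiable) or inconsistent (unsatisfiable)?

From constraint 3: q ≥ 3. From constraints 4 and 6: t ≥ p ≥ 3. Hence q + t ≥ 6. But constraint 9 requires q + t ≤ 4, and 4 < 6. Contradiction.

Unsatisfiable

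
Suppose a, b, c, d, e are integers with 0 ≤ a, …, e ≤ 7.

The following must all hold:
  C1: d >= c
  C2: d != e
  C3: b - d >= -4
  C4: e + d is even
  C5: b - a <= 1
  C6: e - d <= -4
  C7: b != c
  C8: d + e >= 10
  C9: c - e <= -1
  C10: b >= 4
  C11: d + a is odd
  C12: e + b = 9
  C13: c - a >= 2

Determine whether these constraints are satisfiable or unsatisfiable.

Unsatisfiable

Constraints 3, 5, 6, 9, and 13 give d − e ≥ 4, e − c ≥ 1, c − a ≥ 2, a − b ≥ -1, b − d ≥ -4.
Adding all 5 inequalities: the left sides telescope to 0, and the right sides sum to 4 + 1 + 2 + (-1) + (-4) = 2. So 0 ≥ 2, which is false.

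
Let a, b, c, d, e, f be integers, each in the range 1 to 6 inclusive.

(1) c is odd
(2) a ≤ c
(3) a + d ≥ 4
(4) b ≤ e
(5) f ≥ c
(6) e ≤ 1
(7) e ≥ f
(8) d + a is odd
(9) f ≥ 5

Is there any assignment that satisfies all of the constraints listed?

Unsatisfiable

From constraints 7 and 9: e ≥ f and f ≥ 5, so e ≥ 5. From constraint 6: e ≤ 1. But 1 < 5, so no value of e works.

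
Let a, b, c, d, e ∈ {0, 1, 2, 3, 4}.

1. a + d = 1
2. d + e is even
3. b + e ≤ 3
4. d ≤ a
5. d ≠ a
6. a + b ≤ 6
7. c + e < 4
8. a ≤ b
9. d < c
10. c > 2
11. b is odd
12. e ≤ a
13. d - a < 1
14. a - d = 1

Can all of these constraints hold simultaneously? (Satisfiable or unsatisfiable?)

Try a = 1, b = 3, c = 3, d = 0, e = 0.
Check constraint 1: a + d = 1; constraint 3: b + e = 3; constraint 6: a + b = 4. The remaining constraints are straightforward to verify.

Satisfiable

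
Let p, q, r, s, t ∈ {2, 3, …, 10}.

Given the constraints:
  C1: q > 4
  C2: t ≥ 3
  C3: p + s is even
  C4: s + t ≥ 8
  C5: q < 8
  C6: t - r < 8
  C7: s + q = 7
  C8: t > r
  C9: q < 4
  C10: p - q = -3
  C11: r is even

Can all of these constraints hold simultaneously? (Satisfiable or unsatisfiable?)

Unsatisfiable

From constraint 1: q ≥ 5. From constraint 9: q ≤ 3. But 3 < 5, so no value of q works.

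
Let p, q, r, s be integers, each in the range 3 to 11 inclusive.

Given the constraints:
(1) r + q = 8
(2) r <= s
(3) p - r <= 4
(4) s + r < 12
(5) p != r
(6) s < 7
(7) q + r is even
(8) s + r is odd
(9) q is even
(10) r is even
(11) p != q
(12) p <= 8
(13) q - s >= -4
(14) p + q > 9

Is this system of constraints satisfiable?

Satisfiable

Setting (p, q, r, s) = (7, 4, 4, 5) satisfies everything: constraint 1: r + q = 8; constraint 3: p - r = 3, and the others follow.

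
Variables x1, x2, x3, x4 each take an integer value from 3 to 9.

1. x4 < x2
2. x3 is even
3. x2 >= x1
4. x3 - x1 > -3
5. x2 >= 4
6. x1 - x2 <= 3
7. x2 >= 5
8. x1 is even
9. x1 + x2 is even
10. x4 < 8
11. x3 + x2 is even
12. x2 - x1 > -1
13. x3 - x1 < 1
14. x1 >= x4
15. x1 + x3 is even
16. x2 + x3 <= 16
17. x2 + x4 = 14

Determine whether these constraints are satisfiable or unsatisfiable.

Try x1 = 8, x2 = 8, x3 = 8, x4 = 6.
Check constraint 4: x3 - x1 = 0; constraint 6: x1 - x2 = 0; constraint 12: x2 - x1 = 0. The remaining constraints are straightforward to verify.

Satisfiable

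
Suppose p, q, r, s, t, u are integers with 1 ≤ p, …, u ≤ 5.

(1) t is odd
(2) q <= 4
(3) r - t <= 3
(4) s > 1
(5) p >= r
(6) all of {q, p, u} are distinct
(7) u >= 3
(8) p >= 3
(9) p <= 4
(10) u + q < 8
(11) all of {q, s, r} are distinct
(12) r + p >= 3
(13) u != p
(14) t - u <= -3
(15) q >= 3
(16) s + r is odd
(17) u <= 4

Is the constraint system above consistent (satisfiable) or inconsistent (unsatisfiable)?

Constraints 2, 7, 8, 9, 15, and 17 confine each of q, p, u to the 2 values {3, 4}.
Constraint 6 requires all 3 of them to be distinct, but only 2 values are available — impossible by the pigeonhole principle.

Unsatisfiable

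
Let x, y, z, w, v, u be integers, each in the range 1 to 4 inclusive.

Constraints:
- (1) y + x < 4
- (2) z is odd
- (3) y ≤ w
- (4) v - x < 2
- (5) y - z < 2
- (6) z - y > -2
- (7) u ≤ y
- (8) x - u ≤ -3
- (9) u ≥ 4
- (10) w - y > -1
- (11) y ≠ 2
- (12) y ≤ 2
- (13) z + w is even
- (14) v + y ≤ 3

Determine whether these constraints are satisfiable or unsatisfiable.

From constraints 7 and 9: y ≥ u and u ≥ 4, so y ≥ 4. From constraint 12: y ≤ 2. But 2 < 4, so no value of y works.

Unsatisfiable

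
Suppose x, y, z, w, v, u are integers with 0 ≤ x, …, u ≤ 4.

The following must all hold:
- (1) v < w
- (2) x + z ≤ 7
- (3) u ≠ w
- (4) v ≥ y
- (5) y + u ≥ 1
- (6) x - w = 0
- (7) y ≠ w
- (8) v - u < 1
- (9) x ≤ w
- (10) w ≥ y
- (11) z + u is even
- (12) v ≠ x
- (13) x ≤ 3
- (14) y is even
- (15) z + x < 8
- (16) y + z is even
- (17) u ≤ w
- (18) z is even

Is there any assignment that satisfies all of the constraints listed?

Take x = 3, y = 0, z = 2, w = 3, v = 2, u = 2. Then constraint 2: x + z = 5; constraint 5: y + u = 2, and every other listed constraint is also met.

Satisfiable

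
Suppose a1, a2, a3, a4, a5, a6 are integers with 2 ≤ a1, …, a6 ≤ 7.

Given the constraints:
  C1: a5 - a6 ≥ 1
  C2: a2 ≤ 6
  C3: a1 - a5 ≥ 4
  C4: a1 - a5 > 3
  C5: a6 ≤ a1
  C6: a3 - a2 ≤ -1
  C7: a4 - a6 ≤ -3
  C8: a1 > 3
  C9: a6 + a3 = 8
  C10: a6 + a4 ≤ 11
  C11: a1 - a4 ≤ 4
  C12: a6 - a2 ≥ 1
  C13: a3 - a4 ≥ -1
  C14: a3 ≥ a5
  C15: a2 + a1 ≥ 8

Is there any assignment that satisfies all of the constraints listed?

Unsatisfiable

Constraints 1, 3, 6, 11, 12, and 13 give a6 − a2 ≥ 1, a2 − a3 ≥ 1, a3 − a4 ≥ -1, a4 − a1 ≥ -4, a1 − a5 ≥ 4, a5 − a6 ≥ 1.
Adding all 6 inequalities: the left sides telescope to 0, and the right sides sum to 1 + 1 + (-1) + (-4) + 4 + 1 = 2. So 0 ≥ 2, which is false.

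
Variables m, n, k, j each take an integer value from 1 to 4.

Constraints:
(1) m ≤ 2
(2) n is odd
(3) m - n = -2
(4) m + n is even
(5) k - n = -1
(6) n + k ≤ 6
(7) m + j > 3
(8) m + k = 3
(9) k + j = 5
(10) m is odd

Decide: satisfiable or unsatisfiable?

Take m = 1, n = 3, k = 2, j = 3. Then constraint 3: m - n = -2; constraint 5: k - n = -1; constraint 6: n + k = 5, and every other listed constraint is also met.

Satisfiable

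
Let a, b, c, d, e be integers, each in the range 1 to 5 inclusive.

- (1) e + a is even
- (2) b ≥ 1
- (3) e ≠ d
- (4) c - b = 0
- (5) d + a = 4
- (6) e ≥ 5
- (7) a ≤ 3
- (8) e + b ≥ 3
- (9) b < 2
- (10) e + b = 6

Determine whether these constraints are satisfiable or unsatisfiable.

Satisfiable

Take a = 3, b = 1, c = 1, d = 1, e = 5. Then constraint 4: c - b = 0; constraint 5: d + a = 4; constraint 8: e + b = 6, and every other listed constraint is also met.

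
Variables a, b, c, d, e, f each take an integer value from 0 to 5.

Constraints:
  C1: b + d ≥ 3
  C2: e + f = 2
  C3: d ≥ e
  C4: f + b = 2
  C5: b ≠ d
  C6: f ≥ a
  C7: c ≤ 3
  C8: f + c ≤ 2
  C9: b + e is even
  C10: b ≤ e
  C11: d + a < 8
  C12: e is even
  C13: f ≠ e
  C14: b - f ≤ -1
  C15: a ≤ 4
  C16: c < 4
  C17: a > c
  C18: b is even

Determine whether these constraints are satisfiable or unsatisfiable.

Satisfiable

Try a = 2, b = 0, c = 0, d = 3, e = 0, f = 2.
Check constraint 1: b + d = 3; constraint 2: e + f = 2. The remaining constraints are straightforward to verify.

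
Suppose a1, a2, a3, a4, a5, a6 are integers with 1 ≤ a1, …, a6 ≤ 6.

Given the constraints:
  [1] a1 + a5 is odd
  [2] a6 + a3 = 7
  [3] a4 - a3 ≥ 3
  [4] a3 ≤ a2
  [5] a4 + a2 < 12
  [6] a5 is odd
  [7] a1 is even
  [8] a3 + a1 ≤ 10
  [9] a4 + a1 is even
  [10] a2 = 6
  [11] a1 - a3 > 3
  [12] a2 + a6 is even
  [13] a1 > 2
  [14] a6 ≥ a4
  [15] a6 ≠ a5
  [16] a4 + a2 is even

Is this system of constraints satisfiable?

Satisfiable

Try a1 = 6, a2 = 6, a3 = 1, a4 = 4, a5 = 1, a6 = 6.
Check constraint 2: a6 + a3 = 7; constraint 3: a4 - a3 = 3. The remaining constraints are straightforward to verify.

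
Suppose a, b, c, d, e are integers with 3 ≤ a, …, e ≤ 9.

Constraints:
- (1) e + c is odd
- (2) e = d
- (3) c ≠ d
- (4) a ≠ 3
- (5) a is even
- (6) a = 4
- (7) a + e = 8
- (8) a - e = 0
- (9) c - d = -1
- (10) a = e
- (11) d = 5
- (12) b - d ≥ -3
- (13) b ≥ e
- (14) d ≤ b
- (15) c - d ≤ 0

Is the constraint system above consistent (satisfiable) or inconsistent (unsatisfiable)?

Constraint 6 fixes a = 4 and constraint 11 fixes d = 5. Constraints 2 and 10 give a = e = d, so a = d. But 4 ≠ 5 — contradiction.

Unsatisfiable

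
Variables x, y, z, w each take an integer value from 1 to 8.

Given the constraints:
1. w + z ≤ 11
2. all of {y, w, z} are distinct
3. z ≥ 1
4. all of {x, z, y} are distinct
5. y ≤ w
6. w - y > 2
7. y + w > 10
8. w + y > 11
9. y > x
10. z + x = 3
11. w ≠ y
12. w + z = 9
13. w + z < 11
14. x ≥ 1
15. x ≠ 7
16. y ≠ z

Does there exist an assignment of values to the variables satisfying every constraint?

Satisfiable

Try x = 2, y = 5, z = 1, w = 8.
Check constraint 1: w + z = 9; constraint 6: w - y = 3. The remaining constraints are straightforward to verify.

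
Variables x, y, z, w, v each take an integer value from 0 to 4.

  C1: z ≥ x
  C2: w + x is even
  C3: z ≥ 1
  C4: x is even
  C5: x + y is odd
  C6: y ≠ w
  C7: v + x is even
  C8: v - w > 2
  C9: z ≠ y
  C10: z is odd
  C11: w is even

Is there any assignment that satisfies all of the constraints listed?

Satisfiable

Take x = 0, y = 3, z = 1, w = 0, v = 4. Then constraint 2: w + x = 0 is even; constraint 4: x = 0 is even; constraint 8: v - w = 4, and every other listed constraint is also met.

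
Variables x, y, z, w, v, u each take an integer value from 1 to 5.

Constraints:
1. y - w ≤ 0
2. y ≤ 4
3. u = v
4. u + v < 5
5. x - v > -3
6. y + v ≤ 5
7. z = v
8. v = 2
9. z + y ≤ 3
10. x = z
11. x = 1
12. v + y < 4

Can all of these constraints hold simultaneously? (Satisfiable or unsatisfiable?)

Unsatisfiable

Constraint 11 fixes x = 1 and constraint 8 fixes v = 2. Constraints 7 and 10 give x = z = v, so x = v. But 1 ≠ 2 — contradiction.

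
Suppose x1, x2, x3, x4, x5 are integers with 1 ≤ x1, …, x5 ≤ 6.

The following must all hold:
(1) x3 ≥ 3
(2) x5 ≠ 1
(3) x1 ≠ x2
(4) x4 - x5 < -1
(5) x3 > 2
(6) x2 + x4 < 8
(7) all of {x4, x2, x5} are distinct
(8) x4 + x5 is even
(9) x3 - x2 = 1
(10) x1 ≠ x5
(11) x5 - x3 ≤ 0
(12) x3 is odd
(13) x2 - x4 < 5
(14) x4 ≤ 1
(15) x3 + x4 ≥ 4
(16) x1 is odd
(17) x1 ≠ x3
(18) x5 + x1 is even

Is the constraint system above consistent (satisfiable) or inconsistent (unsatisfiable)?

Satisfiable

Try x1 = 1, x2 = 4, x3 = 5, x4 = 1, x5 = 3.
Check constraint 4: x4 - x5 = -2; constraint 6: x2 + x4 = 5. The remaining constraints are straightforward to verify.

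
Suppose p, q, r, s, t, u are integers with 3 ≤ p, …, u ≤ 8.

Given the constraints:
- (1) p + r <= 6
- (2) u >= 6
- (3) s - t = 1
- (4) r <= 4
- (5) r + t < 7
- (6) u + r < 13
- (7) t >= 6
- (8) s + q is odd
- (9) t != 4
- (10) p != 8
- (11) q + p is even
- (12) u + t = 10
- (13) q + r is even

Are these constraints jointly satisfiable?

From constraint 2: u ≥ 6. From constraint 7: t ≥ 6. Hence u + t ≥ 12. But constraint 12 requires u + t = 10, and 10 < 12. Contradiction.

Unsatisfiable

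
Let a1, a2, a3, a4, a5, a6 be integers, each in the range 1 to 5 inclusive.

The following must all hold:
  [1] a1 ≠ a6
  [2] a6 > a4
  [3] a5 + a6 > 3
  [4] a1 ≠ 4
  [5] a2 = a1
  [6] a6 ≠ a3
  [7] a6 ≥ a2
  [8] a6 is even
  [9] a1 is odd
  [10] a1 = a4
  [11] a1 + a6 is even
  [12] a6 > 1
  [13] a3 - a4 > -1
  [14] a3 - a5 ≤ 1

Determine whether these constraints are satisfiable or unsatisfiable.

Unsatisfiable

Constraint 9 makes a1 odd and constraint 8 makes a6 even, so a1 + a6 must be odd. Constraint 11 says a1 + a6 is even — contradiction.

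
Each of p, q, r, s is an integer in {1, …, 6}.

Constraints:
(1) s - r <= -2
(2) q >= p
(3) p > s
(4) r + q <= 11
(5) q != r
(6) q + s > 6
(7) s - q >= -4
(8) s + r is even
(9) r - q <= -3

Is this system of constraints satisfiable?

Constraints 1, 7, and 9 give q − r ≥ 3, r − s ≥ 2, s − q ≥ -4.
Adding all 3 inequalities: the left sides telescope to 0, and the right sides sum to 3 + 2 + (-4) = 1. So 0 ≥ 1, which is false.

Unsatisfiable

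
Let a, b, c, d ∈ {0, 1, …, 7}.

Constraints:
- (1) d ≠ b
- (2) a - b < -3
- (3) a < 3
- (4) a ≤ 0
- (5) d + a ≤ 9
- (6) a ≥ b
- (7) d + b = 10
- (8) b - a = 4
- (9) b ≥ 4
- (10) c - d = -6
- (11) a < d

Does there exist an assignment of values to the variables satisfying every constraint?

From constraints 6 and 9: a ≥ b and b ≥ 4, so a ≥ 4. From constraint 3: a ≤ 2. But 2 < 4, so no value of a works.

Unsatisfiable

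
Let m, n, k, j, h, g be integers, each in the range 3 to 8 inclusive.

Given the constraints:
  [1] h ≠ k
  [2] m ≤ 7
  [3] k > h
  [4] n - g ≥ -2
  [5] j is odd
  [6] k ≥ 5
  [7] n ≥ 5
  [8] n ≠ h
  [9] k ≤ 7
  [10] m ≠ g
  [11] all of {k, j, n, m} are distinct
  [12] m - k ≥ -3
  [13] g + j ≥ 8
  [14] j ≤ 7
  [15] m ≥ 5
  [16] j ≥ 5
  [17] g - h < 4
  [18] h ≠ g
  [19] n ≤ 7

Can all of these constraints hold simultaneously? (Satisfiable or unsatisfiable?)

Unsatisfiable

Constraints 2, 6, 7, 9, 14, 15, 16, and 19 confine each of k, j, n, m to the 3 values {5, …, 7}.
Constraint 11 requires all 4 of them to be distinct, but only 3 values are available — impossible by the pigeonhole principle.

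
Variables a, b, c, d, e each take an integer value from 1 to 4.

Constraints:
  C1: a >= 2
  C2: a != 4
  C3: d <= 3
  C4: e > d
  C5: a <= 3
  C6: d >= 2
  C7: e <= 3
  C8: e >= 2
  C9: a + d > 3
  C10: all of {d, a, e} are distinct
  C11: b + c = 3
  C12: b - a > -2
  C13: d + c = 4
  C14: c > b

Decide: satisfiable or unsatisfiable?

Unsatisfiable

Constraints 1, 3, 5, 6, 7, and 8 confine each of d, a, e to the 2 values {2, 3}.
Constraint 10 requires all 3 of them to be distinct, but only 2 values are available — impossible by the pigeonhole principle.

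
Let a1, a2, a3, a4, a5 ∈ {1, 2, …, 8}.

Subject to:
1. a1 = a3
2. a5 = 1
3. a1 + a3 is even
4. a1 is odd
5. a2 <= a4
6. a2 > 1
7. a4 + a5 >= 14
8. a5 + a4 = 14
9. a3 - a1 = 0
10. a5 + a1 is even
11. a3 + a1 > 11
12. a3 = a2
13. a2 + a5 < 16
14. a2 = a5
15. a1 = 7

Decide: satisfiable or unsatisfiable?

Constraint 15 fixes a1 = 7 and constraint 2 fixes a5 = 1. Constraints 1, 12, and 14 give a1 = a3 = a2 = a5, so a1 = a5. But 7 ≠ 1 — contradiction.

Unsatisfiable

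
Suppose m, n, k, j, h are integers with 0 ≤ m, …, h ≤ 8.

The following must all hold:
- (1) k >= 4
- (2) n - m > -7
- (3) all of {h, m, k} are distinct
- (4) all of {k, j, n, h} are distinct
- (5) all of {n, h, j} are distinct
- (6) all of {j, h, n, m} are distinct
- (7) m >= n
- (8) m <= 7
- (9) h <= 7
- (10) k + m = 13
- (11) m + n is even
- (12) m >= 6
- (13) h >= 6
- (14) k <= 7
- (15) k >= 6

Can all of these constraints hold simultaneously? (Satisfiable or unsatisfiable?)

Unsatisfiable

Constraints 8, 9, 12, 13, 14, and 15 confine each of h, m, k to the 2 values {6, 7}.
Constraint 3 requires all 3 of them to be distinct, but only 2 values are available — impossible by the pigeonhole principle.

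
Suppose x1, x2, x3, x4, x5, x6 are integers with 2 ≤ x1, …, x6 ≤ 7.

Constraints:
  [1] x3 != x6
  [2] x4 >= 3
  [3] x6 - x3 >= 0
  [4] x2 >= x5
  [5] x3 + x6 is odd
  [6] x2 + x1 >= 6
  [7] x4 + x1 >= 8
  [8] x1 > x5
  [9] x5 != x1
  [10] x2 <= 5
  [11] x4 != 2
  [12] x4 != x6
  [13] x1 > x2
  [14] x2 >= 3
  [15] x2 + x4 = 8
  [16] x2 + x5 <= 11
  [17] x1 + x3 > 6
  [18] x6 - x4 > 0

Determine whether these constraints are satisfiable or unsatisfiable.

Setting (x1, x2, x3, x4, x5, x6) = (5, 4, 2, 4, 4, 5) satisfies everything: constraint 3: x6 - x3 = 3; constraint 6: x2 + x1 = 9, and the others follow.

Satisfiable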